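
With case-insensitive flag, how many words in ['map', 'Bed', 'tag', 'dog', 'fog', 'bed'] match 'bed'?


Case-insensitive matching: compare each word's lowercase form to 'bed'.
  'map' -> lower='map' -> no
  'Bed' -> lower='bed' -> MATCH
  'tag' -> lower='tag' -> no
  'dog' -> lower='dog' -> no
  'fog' -> lower='fog' -> no
  'bed' -> lower='bed' -> MATCH
Matches: ['Bed', 'bed']
Count: 2

2


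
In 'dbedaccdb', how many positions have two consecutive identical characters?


Looking for consecutive identical characters in 'dbedaccdb':
  pos 0-1: 'd' vs 'b' -> different
  pos 1-2: 'b' vs 'e' -> different
  pos 2-3: 'e' vs 'd' -> different
  pos 3-4: 'd' vs 'a' -> different
  pos 4-5: 'a' vs 'c' -> different
  pos 5-6: 'c' vs 'c' -> MATCH ('cc')
  pos 6-7: 'c' vs 'd' -> different
  pos 7-8: 'd' vs 'b' -> different
Consecutive identical pairs: ['cc']
Count: 1

1


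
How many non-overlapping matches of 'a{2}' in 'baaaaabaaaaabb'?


Pattern 'a{2}' matches exactly 2 consecutive a's (greedy, non-overlapping).
String: 'baaaaabaaaaabb'
Scanning for runs of a's:
  Run at pos 1: 'aaaaa' (length 5) -> 2 match(es)
  Run at pos 7: 'aaaaa' (length 5) -> 2 match(es)
Matches found: ['aa', 'aa', 'aa', 'aa']
Total: 4

4


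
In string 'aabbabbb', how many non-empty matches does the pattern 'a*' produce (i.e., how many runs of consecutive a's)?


Pattern 'a*' matches zero or more a's. We want non-empty runs of consecutive a's.
String: 'aabbabbb'
Walking through the string to find runs of a's:
  Run 1: positions 0-1 -> 'aa'
  Run 2: positions 4-4 -> 'a'
Non-empty runs found: ['aa', 'a']
Count: 2

2


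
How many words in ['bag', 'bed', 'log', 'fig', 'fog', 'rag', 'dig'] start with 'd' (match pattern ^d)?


Pattern ^d anchors to start of word. Check which words begin with 'd':
  'bag' -> no
  'bed' -> no
  'log' -> no
  'fig' -> no
  'fog' -> no
  'rag' -> no
  'dig' -> MATCH (starts with 'd')
Matching words: ['dig']
Count: 1

1


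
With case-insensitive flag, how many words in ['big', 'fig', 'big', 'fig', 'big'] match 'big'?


Case-insensitive matching: compare each word's lowercase form to 'big'.
  'big' -> lower='big' -> MATCH
  'fig' -> lower='fig' -> no
  'big' -> lower='big' -> MATCH
  'fig' -> lower='fig' -> no
  'big' -> lower='big' -> MATCH
Matches: ['big', 'big', 'big']
Count: 3

3


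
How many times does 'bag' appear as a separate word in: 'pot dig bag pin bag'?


Scanning each word for exact match 'bag':
  Word 1: 'pot' -> no
  Word 2: 'dig' -> no
  Word 3: 'bag' -> MATCH
  Word 4: 'pin' -> no
  Word 5: 'bag' -> MATCH
Total matches: 2

2


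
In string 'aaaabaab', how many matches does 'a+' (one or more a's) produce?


Pattern 'a+' matches one or more consecutive a's.
String: 'aaaabaab'
Scanning for runs of a:
  Match 1: 'aaaa' (length 4)
  Match 2: 'aa' (length 2)
Total matches: 2

2


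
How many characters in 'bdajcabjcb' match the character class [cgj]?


Character class [cgj] matches any of: {c, g, j}
Scanning string 'bdajcabjcb' character by character:
  pos 0: 'b' -> no
  pos 1: 'd' -> no
  pos 2: 'a' -> no
  pos 3: 'j' -> MATCH
  pos 4: 'c' -> MATCH
  pos 5: 'a' -> no
  pos 6: 'b' -> no
  pos 7: 'j' -> MATCH
  pos 8: 'c' -> MATCH
  pos 9: 'b' -> no
Total matches: 4

4


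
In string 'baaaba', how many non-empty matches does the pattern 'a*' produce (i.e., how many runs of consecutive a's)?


Pattern 'a*' matches zero or more a's. We want non-empty runs of consecutive a's.
String: 'baaaba'
Walking through the string to find runs of a's:
  Run 1: positions 1-3 -> 'aaa'
  Run 2: positions 5-5 -> 'a'
Non-empty runs found: ['aaa', 'a']
Count: 2

2


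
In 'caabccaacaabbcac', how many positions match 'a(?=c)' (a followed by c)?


Lookahead 'a(?=c)' matches 'a' only when followed by 'c'.
String: 'caabccaacaabbcac'
Checking each position where char is 'a':
  pos 1: 'a' -> no (next='a')
  pos 2: 'a' -> no (next='b')
  pos 6: 'a' -> no (next='a')
  pos 7: 'a' -> MATCH (next='c')
  pos 9: 'a' -> no (next='a')
  pos 10: 'a' -> no (next='b')
  pos 14: 'a' -> MATCH (next='c')
Matching positions: [7, 14]
Count: 2

2


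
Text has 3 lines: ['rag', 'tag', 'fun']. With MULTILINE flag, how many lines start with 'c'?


With MULTILINE flag, ^ matches the start of each line.
Lines: ['rag', 'tag', 'fun']
Checking which lines start with 'c':
  Line 1: 'rag' -> no
  Line 2: 'tag' -> no
  Line 3: 'fun' -> no
Matching lines: []
Count: 0

0


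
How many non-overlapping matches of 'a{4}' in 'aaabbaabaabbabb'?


Pattern 'a{4}' matches exactly 4 consecutive a's (greedy, non-overlapping).
String: 'aaabbaabaabbabb'
Scanning for runs of a's:
  Run at pos 0: 'aaa' (length 3) -> 0 match(es)
  Run at pos 5: 'aa' (length 2) -> 0 match(es)
  Run at pos 8: 'aa' (length 2) -> 0 match(es)
  Run at pos 12: 'a' (length 1) -> 0 match(es)
Matches found: []
Total: 0

0


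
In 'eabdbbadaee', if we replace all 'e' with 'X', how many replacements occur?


re.sub('e', 'X', text) replaces every occurrence of 'e' with 'X'.
Text: 'eabdbbadaee'
Scanning for 'e':
  pos 0: 'e' -> replacement #1
  pos 9: 'e' -> replacement #2
  pos 10: 'e' -> replacement #3
Total replacements: 3

3


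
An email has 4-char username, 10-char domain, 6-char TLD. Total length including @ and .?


An email address has format: username@domain.tld
Username length: 4
'@' character: 1
Domain length: 10
'.' character: 1
TLD length: 6
Total = 4 + 1 + 10 + 1 + 6 = 22

22


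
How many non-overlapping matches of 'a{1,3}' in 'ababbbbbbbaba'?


Pattern 'a{1,3}' matches between 1 and 3 consecutive a's (greedy).
String: 'ababbbbbbbaba'
Finding runs of a's and applying greedy matching:
  Run at pos 0: 'a' (length 1)
  Run at pos 2: 'a' (length 1)
  Run at pos 10: 'a' (length 1)
  Run at pos 12: 'a' (length 1)
Matches: ['a', 'a', 'a', 'a']
Count: 4

4


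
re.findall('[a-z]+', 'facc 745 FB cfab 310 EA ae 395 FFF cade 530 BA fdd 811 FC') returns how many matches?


Pattern '[a-z]+' finds one or more lowercase letters.
Text: 'facc 745 FB cfab 310 EA ae 395 FFF cade 530 BA fdd 811 FC'
Scanning for matches:
  Match 1: 'facc'
  Match 2: 'cfab'
  Match 3: 'ae'
  Match 4: 'cade'
  Match 5: 'fdd'
Total matches: 5

5


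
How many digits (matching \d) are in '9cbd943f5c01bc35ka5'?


\d matches any digit 0-9.
Scanning '9cbd943f5c01bc35ka5':
  pos 0: '9' -> DIGIT
  pos 4: '9' -> DIGIT
  pos 5: '4' -> DIGIT
  pos 6: '3' -> DIGIT
  pos 8: '5' -> DIGIT
  pos 10: '0' -> DIGIT
  pos 11: '1' -> DIGIT
  pos 14: '3' -> DIGIT
  pos 15: '5' -> DIGIT
  pos 18: '5' -> DIGIT
Digits found: ['9', '9', '4', '3', '5', '0', '1', '3', '5', '5']
Total: 10

10


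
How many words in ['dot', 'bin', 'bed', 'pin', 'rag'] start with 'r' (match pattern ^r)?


Pattern ^r anchors to start of word. Check which words begin with 'r':
  'dot' -> no
  'bin' -> no
  'bed' -> no
  'pin' -> no
  'rag' -> MATCH (starts with 'r')
Matching words: ['rag']
Count: 1

1


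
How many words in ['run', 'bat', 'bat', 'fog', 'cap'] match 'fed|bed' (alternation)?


Alternation 'fed|bed' matches either 'fed' or 'bed'.
Checking each word:
  'run' -> no
  'bat' -> no
  'bat' -> no
  'fog' -> no
  'cap' -> no
Matches: []
Count: 0

0


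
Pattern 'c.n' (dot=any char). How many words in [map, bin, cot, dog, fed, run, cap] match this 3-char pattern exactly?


Pattern 'c.n' means: starts with 'c', any single char, ends with 'n'.
Checking each word (must be exactly 3 chars):
  'map' (len=3): no
  'bin' (len=3): no
  'cot' (len=3): no
  'dog' (len=3): no
  'fed' (len=3): no
  'run' (len=3): no
  'cap' (len=3): no
Matching words: []
Total: 0

0


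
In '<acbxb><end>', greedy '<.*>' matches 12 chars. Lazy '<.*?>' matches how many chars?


Greedy '<.*>' tries to match as MUCH as possible.
Lazy '<.*?>' tries to match as LITTLE as possible.

String: '<acbxb><end>'
Greedy '<.*>' starts at first '<' and extends to the LAST '>': '<acbxb><end>' (12 chars)
Lazy '<.*?>' starts at first '<' and stops at the FIRST '>': '<acbxb>' (7 chars)

7


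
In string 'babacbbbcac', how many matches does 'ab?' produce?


Pattern 'ab?' matches 'a' optionally followed by 'b'.
String: 'babacbbbcac'
Scanning left to right for 'a' then checking next char:
  Match 1: 'ab' (a followed by b)
  Match 2: 'a' (a not followed by b)
  Match 3: 'a' (a not followed by b)
Total matches: 3

3


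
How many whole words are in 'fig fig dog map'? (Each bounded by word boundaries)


Word boundaries (\b) mark the start/end of each word.
Text: 'fig fig dog map'
Splitting by whitespace:
  Word 1: 'fig'
  Word 2: 'fig'
  Word 3: 'dog'
  Word 4: 'map'
Total whole words: 4

4


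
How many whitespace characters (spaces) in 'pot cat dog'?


\s matches whitespace characters (spaces, tabs, etc.).
Text: 'pot cat dog'
This text has 3 words separated by spaces.
Number of spaces = number of words - 1 = 3 - 1 = 2

2


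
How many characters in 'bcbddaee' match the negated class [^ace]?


Negated class [^ace] matches any char NOT in {a, c, e}
Scanning 'bcbddaee':
  pos 0: 'b' -> MATCH
  pos 1: 'c' -> no (excluded)
  pos 2: 'b' -> MATCH
  pos 3: 'd' -> MATCH
  pos 4: 'd' -> MATCH
  pos 5: 'a' -> no (excluded)
  pos 6: 'e' -> no (excluded)
  pos 7: 'e' -> no (excluded)
Total matches: 4

4


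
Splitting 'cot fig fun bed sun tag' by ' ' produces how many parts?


Splitting by ' ' breaks the string at each occurrence of the separator.
Text: 'cot fig fun bed sun tag'
Parts after split:
  Part 1: 'cot'
  Part 2: 'fig'
  Part 3: 'fun'
  Part 4: 'bed'
  Part 5: 'sun'
  Part 6: 'tag'
Total parts: 6

6


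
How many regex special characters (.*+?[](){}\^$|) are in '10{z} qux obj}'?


Regex special characters are: . * + ? [ ] ( ) { } \ ^ $ |
Scanning '10{z} qux obj}':
  pos 2: '{' -> SPECIAL
  pos 4: '}' -> SPECIAL
  pos 13: '}' -> SPECIAL
Special chars found: ['{', '}', '}']
Total: 3

3


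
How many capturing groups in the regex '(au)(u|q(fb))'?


To count capturing groups, count each '(' that starts a group.
Pattern: '(au)(u|q(fb))'
Walking through the pattern:
  Position 0: '(' -> group #1
  Position 4: '(' -> group #2
  Position 8: '(' -> group #3
Total capturing groups: 3

3


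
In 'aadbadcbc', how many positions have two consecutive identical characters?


Looking for consecutive identical characters in 'aadbadcbc':
  pos 0-1: 'a' vs 'a' -> MATCH ('aa')
  pos 1-2: 'a' vs 'd' -> different
  pos 2-3: 'd' vs 'b' -> different
  pos 3-4: 'b' vs 'a' -> different
  pos 4-5: 'a' vs 'd' -> different
  pos 5-6: 'd' vs 'c' -> different
  pos 6-7: 'c' vs 'b' -> different
  pos 7-8: 'b' vs 'c' -> different
Consecutive identical pairs: ['aa']
Count: 1

1


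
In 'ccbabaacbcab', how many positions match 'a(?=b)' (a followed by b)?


Lookahead 'a(?=b)' matches 'a' only when followed by 'b'.
String: 'ccbabaacbcab'
Checking each position where char is 'a':
  pos 3: 'a' -> MATCH (next='b')
  pos 5: 'a' -> no (next='a')
  pos 6: 'a' -> no (next='c')
  pos 10: 'a' -> MATCH (next='b')
Matching positions: [3, 10]
Count: 2

2


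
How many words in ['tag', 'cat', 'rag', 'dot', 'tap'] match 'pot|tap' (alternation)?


Alternation 'pot|tap' matches either 'pot' or 'tap'.
Checking each word:
  'tag' -> no
  'cat' -> no
  'rag' -> no
  'dot' -> no
  'tap' -> MATCH
Matches: ['tap']
Count: 1

1


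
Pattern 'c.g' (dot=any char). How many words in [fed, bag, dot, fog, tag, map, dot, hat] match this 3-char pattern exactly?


Pattern 'c.g' means: starts with 'c', any single char, ends with 'g'.
Checking each word (must be exactly 3 chars):
  'fed' (len=3): no
  'bag' (len=3): no
  'dot' (len=3): no
  'fog' (len=3): no
  'tag' (len=3): no
  'map' (len=3): no
  'dot' (len=3): no
  'hat' (len=3): no
Matching words: []
Total: 0

0


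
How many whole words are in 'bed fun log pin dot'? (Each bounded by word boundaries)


Word boundaries (\b) mark the start/end of each word.
Text: 'bed fun log pin dot'
Splitting by whitespace:
  Word 1: 'bed'
  Word 2: 'fun'
  Word 3: 'log'
  Word 4: 'pin'
  Word 5: 'dot'
Total whole words: 5

5


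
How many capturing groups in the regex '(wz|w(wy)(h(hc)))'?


To count capturing groups, count each '(' that starts a group.
Pattern: '(wz|w(wy)(h(hc)))'
Walking through the pattern:
  Position 0: '(' -> group #1
  Position 5: '(' -> group #2
  Position 9: '(' -> group #3
  Position 11: '(' -> group #4
Total capturing groups: 4

4


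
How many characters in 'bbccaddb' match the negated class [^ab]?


Negated class [^ab] matches any char NOT in {a, b}
Scanning 'bbccaddb':
  pos 0: 'b' -> no (excluded)
  pos 1: 'b' -> no (excluded)
  pos 2: 'c' -> MATCH
  pos 3: 'c' -> MATCH
  pos 4: 'a' -> no (excluded)
  pos 5: 'd' -> MATCH
  pos 6: 'd' -> MATCH
  pos 7: 'b' -> no (excluded)
Total matches: 4

4


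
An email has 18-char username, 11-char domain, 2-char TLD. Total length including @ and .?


An email address has format: username@domain.tld
Username length: 18
'@' character: 1
Domain length: 11
'.' character: 1
TLD length: 2
Total = 18 + 1 + 11 + 1 + 2 = 33

33


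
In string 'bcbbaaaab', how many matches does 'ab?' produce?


Pattern 'ab?' matches 'a' optionally followed by 'b'.
String: 'bcbbaaaab'
Scanning left to right for 'a' then checking next char:
  Match 1: 'a' (a not followed by b)
  Match 2: 'a' (a not followed by b)
  Match 3: 'a' (a not followed by b)
  Match 4: 'ab' (a followed by b)
Total matches: 4

4


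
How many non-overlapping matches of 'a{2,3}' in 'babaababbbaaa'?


Pattern 'a{2,3}' matches between 2 and 3 consecutive a's (greedy).
String: 'babaababbbaaa'
Finding runs of a's and applying greedy matching:
  Run at pos 1: 'a' (length 1)
  Run at pos 3: 'aa' (length 2)
  Run at pos 6: 'a' (length 1)
  Run at pos 10: 'aaa' (length 3)
Matches: ['aa', 'aaa']
Count: 2

2


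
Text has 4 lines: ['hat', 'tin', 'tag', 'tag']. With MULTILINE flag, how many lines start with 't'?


With MULTILINE flag, ^ matches the start of each line.
Lines: ['hat', 'tin', 'tag', 'tag']
Checking which lines start with 't':
  Line 1: 'hat' -> no
  Line 2: 'tin' -> MATCH
  Line 3: 'tag' -> MATCH
  Line 4: 'tag' -> MATCH
Matching lines: ['tin', 'tag', 'tag']
Count: 3

3


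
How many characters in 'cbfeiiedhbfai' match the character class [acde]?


Character class [acde] matches any of: {a, c, d, e}
Scanning string 'cbfeiiedhbfai' character by character:
  pos 0: 'c' -> MATCH
  pos 1: 'b' -> no
  pos 2: 'f' -> no
  pos 3: 'e' -> MATCH
  pos 4: 'i' -> no
  pos 5: 'i' -> no
  pos 6: 'e' -> MATCH
  pos 7: 'd' -> MATCH
  pos 8: 'h' -> no
  pos 9: 'b' -> no
  pos 10: 'f' -> no
  pos 11: 'a' -> MATCH
  pos 12: 'i' -> no
Total matches: 5

5


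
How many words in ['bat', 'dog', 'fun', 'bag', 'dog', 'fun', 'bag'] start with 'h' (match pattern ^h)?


Pattern ^h anchors to start of word. Check which words begin with 'h':
  'bat' -> no
  'dog' -> no
  'fun' -> no
  'bag' -> no
  'dog' -> no
  'fun' -> no
  'bag' -> no
Matching words: []
Count: 0

0


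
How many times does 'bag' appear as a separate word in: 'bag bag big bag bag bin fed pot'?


Scanning each word for exact match 'bag':
  Word 1: 'bag' -> MATCH
  Word 2: 'bag' -> MATCH
  Word 3: 'big' -> no
  Word 4: 'bag' -> MATCH
  Word 5: 'bag' -> MATCH
  Word 6: 'bin' -> no
  Word 7: 'fed' -> no
  Word 8: 'pot' -> no
Total matches: 4

4


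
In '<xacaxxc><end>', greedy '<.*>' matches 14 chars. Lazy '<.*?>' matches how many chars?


Greedy '<.*>' tries to match as MUCH as possible.
Lazy '<.*?>' tries to match as LITTLE as possible.

String: '<xacaxxc><end>'
Greedy '<.*>' starts at first '<' and extends to the LAST '>': '<xacaxxc><end>' (14 chars)
Lazy '<.*?>' starts at first '<' and stops at the FIRST '>': '<xacaxxc>' (9 chars)

9


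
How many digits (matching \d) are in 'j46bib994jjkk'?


\d matches any digit 0-9.
Scanning 'j46bib994jjkk':
  pos 1: '4' -> DIGIT
  pos 2: '6' -> DIGIT
  pos 6: '9' -> DIGIT
  pos 7: '9' -> DIGIT
  pos 8: '4' -> DIGIT
Digits found: ['4', '6', '9', '9', '4']
Total: 5

5


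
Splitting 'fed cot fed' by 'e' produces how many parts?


Splitting by 'e' breaks the string at each occurrence of the separator.
Text: 'fed cot fed'
Parts after split:
  Part 1: 'f'
  Part 2: 'd cot f'
  Part 3: 'd'
Total parts: 3

3


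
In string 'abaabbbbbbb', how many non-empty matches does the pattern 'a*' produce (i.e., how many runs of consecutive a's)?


Pattern 'a*' matches zero or more a's. We want non-empty runs of consecutive a's.
String: 'abaabbbbbbb'
Walking through the string to find runs of a's:
  Run 1: positions 0-0 -> 'a'
  Run 2: positions 2-3 -> 'aa'
Non-empty runs found: ['a', 'aa']
Count: 2

2


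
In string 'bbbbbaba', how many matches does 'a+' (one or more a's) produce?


Pattern 'a+' matches one or more consecutive a's.
String: 'bbbbbaba'
Scanning for runs of a:
  Match 1: 'a' (length 1)
  Match 2: 'a' (length 1)
Total matches: 2

2


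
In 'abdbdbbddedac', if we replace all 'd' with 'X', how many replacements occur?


re.sub('d', 'X', text) replaces every occurrence of 'd' with 'X'.
Text: 'abdbdbbddedac'
Scanning for 'd':
  pos 2: 'd' -> replacement #1
  pos 4: 'd' -> replacement #2
  pos 7: 'd' -> replacement #3
  pos 8: 'd' -> replacement #4
  pos 10: 'd' -> replacement #5
Total replacements: 5

5


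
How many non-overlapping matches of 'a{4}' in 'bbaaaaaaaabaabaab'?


Pattern 'a{4}' matches exactly 4 consecutive a's (greedy, non-overlapping).
String: 'bbaaaaaaaabaabaab'
Scanning for runs of a's:
  Run at pos 2: 'aaaaaaaa' (length 8) -> 2 match(es)
  Run at pos 11: 'aa' (length 2) -> 0 match(es)
  Run at pos 14: 'aa' (length 2) -> 0 match(es)
Matches found: ['aaaa', 'aaaa']
Total: 2

2


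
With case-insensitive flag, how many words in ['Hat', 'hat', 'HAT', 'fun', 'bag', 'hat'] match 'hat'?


Case-insensitive matching: compare each word's lowercase form to 'hat'.
  'Hat' -> lower='hat' -> MATCH
  'hat' -> lower='hat' -> MATCH
  'HAT' -> lower='hat' -> MATCH
  'fun' -> lower='fun' -> no
  'bag' -> lower='bag' -> no
  'hat' -> lower='hat' -> MATCH
Matches: ['Hat', 'hat', 'HAT', 'hat']
Count: 4

4


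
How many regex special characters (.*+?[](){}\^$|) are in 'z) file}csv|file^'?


Regex special characters are: . * + ? [ ] ( ) { } \ ^ $ |
Scanning 'z) file}csv|file^':
  pos 1: ')' -> SPECIAL
  pos 7: '}' -> SPECIAL
  pos 11: '|' -> SPECIAL
  pos 16: '^' -> SPECIAL
Special chars found: [')', '}', '|', '^']
Total: 4

4


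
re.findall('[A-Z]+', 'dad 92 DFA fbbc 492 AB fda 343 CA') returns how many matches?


Pattern '[A-Z]+' finds one or more uppercase letters.
Text: 'dad 92 DFA fbbc 492 AB fda 343 CA'
Scanning for matches:
  Match 1: 'DFA'
  Match 2: 'AB'
  Match 3: 'CA'
Total matches: 3

3


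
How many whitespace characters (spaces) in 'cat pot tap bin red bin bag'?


\s matches whitespace characters (spaces, tabs, etc.).
Text: 'cat pot tap bin red bin bag'
This text has 7 words separated by spaces.
Number of spaces = number of words - 1 = 7 - 1 = 6

6


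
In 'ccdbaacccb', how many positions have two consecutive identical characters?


Looking for consecutive identical characters in 'ccdbaacccb':
  pos 0-1: 'c' vs 'c' -> MATCH ('cc')
  pos 1-2: 'c' vs 'd' -> different
  pos 2-3: 'd' vs 'b' -> different
  pos 3-4: 'b' vs 'a' -> different
  pos 4-5: 'a' vs 'a' -> MATCH ('aa')
  pos 5-6: 'a' vs 'c' -> different
  pos 6-7: 'c' vs 'c' -> MATCH ('cc')
  pos 7-8: 'c' vs 'c' -> MATCH ('cc')
  pos 8-9: 'c' vs 'b' -> different
Consecutive identical pairs: ['cc', 'aa', 'cc', 'cc']
Count: 4

4


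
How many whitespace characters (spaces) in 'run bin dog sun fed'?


\s matches whitespace characters (spaces, tabs, etc.).
Text: 'run bin dog sun fed'
This text has 5 words separated by spaces.
Number of spaces = number of words - 1 = 5 - 1 = 4

4


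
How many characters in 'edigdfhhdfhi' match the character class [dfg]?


Character class [dfg] matches any of: {d, f, g}
Scanning string 'edigdfhhdfhi' character by character:
  pos 0: 'e' -> no
  pos 1: 'd' -> MATCH
  pos 2: 'i' -> no
  pos 3: 'g' -> MATCH
  pos 4: 'd' -> MATCH
  pos 5: 'f' -> MATCH
  pos 6: 'h' -> no
  pos 7: 'h' -> no
  pos 8: 'd' -> MATCH
  pos 9: 'f' -> MATCH
  pos 10: 'h' -> no
  pos 11: 'i' -> no
Total matches: 6

6


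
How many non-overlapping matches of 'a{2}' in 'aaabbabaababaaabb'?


Pattern 'a{2}' matches exactly 2 consecutive a's (greedy, non-overlapping).
String: 'aaabbabaababaaabb'
Scanning for runs of a's:
  Run at pos 0: 'aaa' (length 3) -> 1 match(es)
  Run at pos 5: 'a' (length 1) -> 0 match(es)
  Run at pos 7: 'aa' (length 2) -> 1 match(es)
  Run at pos 10: 'a' (length 1) -> 0 match(es)
  Run at pos 12: 'aaa' (length 3) -> 1 match(es)
Matches found: ['aa', 'aa', 'aa']
Total: 3

3


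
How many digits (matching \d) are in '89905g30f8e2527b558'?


\d matches any digit 0-9.
Scanning '89905g30f8e2527b558':
  pos 0: '8' -> DIGIT
  pos 1: '9' -> DIGIT
  pos 2: '9' -> DIGIT
  pos 3: '0' -> DIGIT
  pos 4: '5' -> DIGIT
  pos 6: '3' -> DIGIT
  pos 7: '0' -> DIGIT
  pos 9: '8' -> DIGIT
  pos 11: '2' -> DIGIT
  pos 12: '5' -> DIGIT
  pos 13: '2' -> DIGIT
  pos 14: '7' -> DIGIT
  pos 16: '5' -> DIGIT
  pos 17: '5' -> DIGIT
  pos 18: '8' -> DIGIT
Digits found: ['8', '9', '9', '0', '5', '3', '0', '8', '2', '5', '2', '7', '5', '5', '8']
Total: 15

15


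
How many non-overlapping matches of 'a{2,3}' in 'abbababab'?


Pattern 'a{2,3}' matches between 2 and 3 consecutive a's (greedy).
String: 'abbababab'
Finding runs of a's and applying greedy matching:
  Run at pos 0: 'a' (length 1)
  Run at pos 3: 'a' (length 1)
  Run at pos 5: 'a' (length 1)
  Run at pos 7: 'a' (length 1)
Matches: []
Count: 0

0


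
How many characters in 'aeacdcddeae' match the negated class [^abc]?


Negated class [^abc] matches any char NOT in {a, b, c}
Scanning 'aeacdcddeae':
  pos 0: 'a' -> no (excluded)
  pos 1: 'e' -> MATCH
  pos 2: 'a' -> no (excluded)
  pos 3: 'c' -> no (excluded)
  pos 4: 'd' -> MATCH
  pos 5: 'c' -> no (excluded)
  pos 6: 'd' -> MATCH
  pos 7: 'd' -> MATCH
  pos 8: 'e' -> MATCH
  pos 9: 'a' -> no (excluded)
  pos 10: 'e' -> MATCH
Total matches: 6

6


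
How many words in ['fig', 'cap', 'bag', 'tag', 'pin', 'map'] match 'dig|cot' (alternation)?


Alternation 'dig|cot' matches either 'dig' or 'cot'.
Checking each word:
  'fig' -> no
  'cap' -> no
  'bag' -> no
  'tag' -> no
  'pin' -> no
  'map' -> no
Matches: []
Count: 0

0


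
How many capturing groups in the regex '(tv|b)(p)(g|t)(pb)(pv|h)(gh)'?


To count capturing groups, count each '(' that starts a group.
Pattern: '(tv|b)(p)(g|t)(pb)(pv|h)(gh)'
Walking through the pattern:
  Position 0: '(' -> group #1
  Position 6: '(' -> group #2
  Position 9: '(' -> group #3
  Position 14: '(' -> group #4
  Position 18: '(' -> group #5
  Position 24: '(' -> group #6
Total capturing groups: 6

6


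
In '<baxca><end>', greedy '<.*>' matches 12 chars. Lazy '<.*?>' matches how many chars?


Greedy '<.*>' tries to match as MUCH as possible.
Lazy '<.*?>' tries to match as LITTLE as possible.

String: '<baxca><end>'
Greedy '<.*>' starts at first '<' and extends to the LAST '>': '<baxca><end>' (12 chars)
Lazy '<.*?>' starts at first '<' and stops at the FIRST '>': '<baxca>' (7 chars)

7


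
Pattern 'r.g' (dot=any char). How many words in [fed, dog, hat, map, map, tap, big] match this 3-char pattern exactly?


Pattern 'r.g' means: starts with 'r', any single char, ends with 'g'.
Checking each word (must be exactly 3 chars):
  'fed' (len=3): no
  'dog' (len=3): no
  'hat' (len=3): no
  'map' (len=3): no
  'map' (len=3): no
  'tap' (len=3): no
  'big' (len=3): no
Matching words: []
Total: 0

0


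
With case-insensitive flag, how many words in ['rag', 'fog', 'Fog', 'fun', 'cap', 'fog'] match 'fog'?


Case-insensitive matching: compare each word's lowercase form to 'fog'.
  'rag' -> lower='rag' -> no
  'fog' -> lower='fog' -> MATCH
  'Fog' -> lower='fog' -> MATCH
  'fun' -> lower='fun' -> no
  'cap' -> lower='cap' -> no
  'fog' -> lower='fog' -> MATCH
Matches: ['fog', 'Fog', 'fog']
Count: 3

3


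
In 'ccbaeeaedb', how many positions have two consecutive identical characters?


Looking for consecutive identical characters in 'ccbaeeaedb':
  pos 0-1: 'c' vs 'c' -> MATCH ('cc')
  pos 1-2: 'c' vs 'b' -> different
  pos 2-3: 'b' vs 'a' -> different
  pos 3-4: 'a' vs 'e' -> different
  pos 4-5: 'e' vs 'e' -> MATCH ('ee')
  pos 5-6: 'e' vs 'a' -> different
  pos 6-7: 'a' vs 'e' -> different
  pos 7-8: 'e' vs 'd' -> different
  pos 8-9: 'd' vs 'b' -> different
Consecutive identical pairs: ['cc', 'ee']
Count: 2

2


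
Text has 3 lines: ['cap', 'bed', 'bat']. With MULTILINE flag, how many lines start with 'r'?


With MULTILINE flag, ^ matches the start of each line.
Lines: ['cap', 'bed', 'bat']
Checking which lines start with 'r':
  Line 1: 'cap' -> no
  Line 2: 'bed' -> no
  Line 3: 'bat' -> no
Matching lines: []
Count: 0

0


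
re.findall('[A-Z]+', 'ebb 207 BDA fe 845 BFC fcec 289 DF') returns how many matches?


Pattern '[A-Z]+' finds one or more uppercase letters.
Text: 'ebb 207 BDA fe 845 BFC fcec 289 DF'
Scanning for matches:
  Match 1: 'BDA'
  Match 2: 'BFC'
  Match 3: 'DF'
Total matches: 3

3


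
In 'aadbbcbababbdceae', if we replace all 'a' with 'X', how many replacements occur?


re.sub('a', 'X', text) replaces every occurrence of 'a' with 'X'.
Text: 'aadbbcbababbdceae'
Scanning for 'a':
  pos 0: 'a' -> replacement #1
  pos 1: 'a' -> replacement #2
  pos 7: 'a' -> replacement #3
  pos 9: 'a' -> replacement #4
  pos 15: 'a' -> replacement #5
Total replacements: 5

5


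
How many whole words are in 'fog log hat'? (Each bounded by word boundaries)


Word boundaries (\b) mark the start/end of each word.
Text: 'fog log hat'
Splitting by whitespace:
  Word 1: 'fog'
  Word 2: 'log'
  Word 3: 'hat'
Total whole words: 3

3


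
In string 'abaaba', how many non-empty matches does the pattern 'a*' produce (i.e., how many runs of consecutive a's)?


Pattern 'a*' matches zero or more a's. We want non-empty runs of consecutive a's.
String: 'abaaba'
Walking through the string to find runs of a's:
  Run 1: positions 0-0 -> 'a'
  Run 2: positions 2-3 -> 'aa'
  Run 3: positions 5-5 -> 'a'
Non-empty runs found: ['a', 'aa', 'a']
Count: 3

3


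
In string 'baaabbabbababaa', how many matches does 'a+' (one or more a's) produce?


Pattern 'a+' matches one or more consecutive a's.
String: 'baaabbabbababaa'
Scanning for runs of a:
  Match 1: 'aaa' (length 3)
  Match 2: 'a' (length 1)
  Match 3: 'a' (length 1)
  Match 4: 'a' (length 1)
  Match 5: 'aa' (length 2)
Total matches: 5

5


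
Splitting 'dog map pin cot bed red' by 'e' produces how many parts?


Splitting by 'e' breaks the string at each occurrence of the separator.
Text: 'dog map pin cot bed red'
Parts after split:
  Part 1: 'dog map pin cot b'
  Part 2: 'd r'
  Part 3: 'd'
Total parts: 3

3


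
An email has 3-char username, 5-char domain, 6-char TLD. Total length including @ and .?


An email address has format: username@domain.tld
Username length: 3
'@' character: 1
Domain length: 5
'.' character: 1
TLD length: 6
Total = 3 + 1 + 5 + 1 + 6 = 16

16


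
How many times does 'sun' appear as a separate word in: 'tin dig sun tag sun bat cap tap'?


Scanning each word for exact match 'sun':
  Word 1: 'tin' -> no
  Word 2: 'dig' -> no
  Word 3: 'sun' -> MATCH
  Word 4: 'tag' -> no
  Word 5: 'sun' -> MATCH
  Word 6: 'bat' -> no
  Word 7: 'cap' -> no
  Word 8: 'tap' -> no
Total matches: 2

2


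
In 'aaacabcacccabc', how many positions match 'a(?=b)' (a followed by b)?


Lookahead 'a(?=b)' matches 'a' only when followed by 'b'.
String: 'aaacabcacccabc'
Checking each position where char is 'a':
  pos 0: 'a' -> no (next='a')
  pos 1: 'a' -> no (next='a')
  pos 2: 'a' -> no (next='c')
  pos 4: 'a' -> MATCH (next='b')
  pos 7: 'a' -> no (next='c')
  pos 11: 'a' -> MATCH (next='b')
Matching positions: [4, 11]
Count: 2

2


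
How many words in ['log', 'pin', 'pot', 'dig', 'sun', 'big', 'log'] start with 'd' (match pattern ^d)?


Pattern ^d anchors to start of word. Check which words begin with 'd':
  'log' -> no
  'pin' -> no
  'pot' -> no
  'dig' -> MATCH (starts with 'd')
  'sun' -> no
  'big' -> no
  'log' -> no
Matching words: ['dig']
Count: 1

1


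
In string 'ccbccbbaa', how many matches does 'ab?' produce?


Pattern 'ab?' matches 'a' optionally followed by 'b'.
String: 'ccbccbbaa'
Scanning left to right for 'a' then checking next char:
  Match 1: 'a' (a not followed by b)
  Match 2: 'a' (a not followed by b)
Total matches: 2

2


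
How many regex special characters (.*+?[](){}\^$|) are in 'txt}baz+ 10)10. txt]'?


Regex special characters are: . * + ? [ ] ( ) { } \ ^ $ |
Scanning 'txt}baz+ 10)10. txt]':
  pos 3: '}' -> SPECIAL
  pos 7: '+' -> SPECIAL
  pos 11: ')' -> SPECIAL
  pos 14: '.' -> SPECIAL
  pos 19: ']' -> SPECIAL
Special chars found: ['}', '+', ')', '.', ']']
Total: 5

5


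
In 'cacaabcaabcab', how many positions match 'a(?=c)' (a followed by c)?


Lookahead 'a(?=c)' matches 'a' only when followed by 'c'.
String: 'cacaabcaabcab'
Checking each position where char is 'a':
  pos 1: 'a' -> MATCH (next='c')
  pos 3: 'a' -> no (next='a')
  pos 4: 'a' -> no (next='b')
  pos 7: 'a' -> no (next='a')
  pos 8: 'a' -> no (next='b')
  pos 11: 'a' -> no (next='b')
Matching positions: [1]
Count: 1

1


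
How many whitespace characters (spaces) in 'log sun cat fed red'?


\s matches whitespace characters (spaces, tabs, etc.).
Text: 'log sun cat fed red'
This text has 5 words separated by spaces.
Number of spaces = number of words - 1 = 5 - 1 = 4

4


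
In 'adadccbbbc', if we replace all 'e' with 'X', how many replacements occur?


re.sub('e', 'X', text) replaces every occurrence of 'e' with 'X'.
Text: 'adadccbbbc'
Scanning for 'e':
Total replacements: 0

0


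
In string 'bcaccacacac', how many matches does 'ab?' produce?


Pattern 'ab?' matches 'a' optionally followed by 'b'.
String: 'bcaccacacac'
Scanning left to right for 'a' then checking next char:
  Match 1: 'a' (a not followed by b)
  Match 2: 'a' (a not followed by b)
  Match 3: 'a' (a not followed by b)
  Match 4: 'a' (a not followed by b)
Total matches: 4

4


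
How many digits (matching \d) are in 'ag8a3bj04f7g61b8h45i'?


\d matches any digit 0-9.
Scanning 'ag8a3bj04f7g61b8h45i':
  pos 2: '8' -> DIGIT
  pos 4: '3' -> DIGIT
  pos 7: '0' -> DIGIT
  pos 8: '4' -> DIGIT
  pos 10: '7' -> DIGIT
  pos 12: '6' -> DIGIT
  pos 13: '1' -> DIGIT
  pos 15: '8' -> DIGIT
  pos 17: '4' -> DIGIT
  pos 18: '5' -> DIGIT
Digits found: ['8', '3', '0', '4', '7', '6', '1', '8', '4', '5']
Total: 10

10


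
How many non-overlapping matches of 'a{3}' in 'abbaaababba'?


Pattern 'a{3}' matches exactly 3 consecutive a's (greedy, non-overlapping).
String: 'abbaaababba'
Scanning for runs of a's:
  Run at pos 0: 'a' (length 1) -> 0 match(es)
  Run at pos 3: 'aaa' (length 3) -> 1 match(es)
  Run at pos 7: 'a' (length 1) -> 0 match(es)
  Run at pos 10: 'a' (length 1) -> 0 match(es)
Matches found: ['aaa']
Total: 1

1


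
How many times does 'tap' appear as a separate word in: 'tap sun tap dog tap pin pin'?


Scanning each word for exact match 'tap':
  Word 1: 'tap' -> MATCH
  Word 2: 'sun' -> no
  Word 3: 'tap' -> MATCH
  Word 4: 'dog' -> no
  Word 5: 'tap' -> MATCH
  Word 6: 'pin' -> no
  Word 7: 'pin' -> no
Total matches: 3

3


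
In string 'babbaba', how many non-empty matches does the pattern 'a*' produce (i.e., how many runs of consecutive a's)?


Pattern 'a*' matches zero or more a's. We want non-empty runs of consecutive a's.
String: 'babbaba'
Walking through the string to find runs of a's:
  Run 1: positions 1-1 -> 'a'
  Run 2: positions 4-4 -> 'a'
  Run 3: positions 6-6 -> 'a'
Non-empty runs found: ['a', 'a', 'a']
Count: 3

3


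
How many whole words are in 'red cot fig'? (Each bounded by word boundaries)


Word boundaries (\b) mark the start/end of each word.
Text: 'red cot fig'
Splitting by whitespace:
  Word 1: 'red'
  Word 2: 'cot'
  Word 3: 'fig'
Total whole words: 3

3


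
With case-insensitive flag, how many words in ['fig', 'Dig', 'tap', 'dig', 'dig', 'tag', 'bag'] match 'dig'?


Case-insensitive matching: compare each word's lowercase form to 'dig'.
  'fig' -> lower='fig' -> no
  'Dig' -> lower='dig' -> MATCH
  'tap' -> lower='tap' -> no
  'dig' -> lower='dig' -> MATCH
  'dig' -> lower='dig' -> MATCH
  'tag' -> lower='tag' -> no
  'bag' -> lower='bag' -> no
Matches: ['Dig', 'dig', 'dig']
Count: 3

3


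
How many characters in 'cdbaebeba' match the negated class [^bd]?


Negated class [^bd] matches any char NOT in {b, d}
Scanning 'cdbaebeba':
  pos 0: 'c' -> MATCH
  pos 1: 'd' -> no (excluded)
  pos 2: 'b' -> no (excluded)
  pos 3: 'a' -> MATCH
  pos 4: 'e' -> MATCH
  pos 5: 'b' -> no (excluded)
  pos 6: 'e' -> MATCH
  pos 7: 'b' -> no (excluded)
  pos 8: 'a' -> MATCH
Total matches: 5

5


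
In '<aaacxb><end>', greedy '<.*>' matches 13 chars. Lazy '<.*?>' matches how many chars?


Greedy '<.*>' tries to match as MUCH as possible.
Lazy '<.*?>' tries to match as LITTLE as possible.

String: '<aaacxb><end>'
Greedy '<.*>' starts at first '<' and extends to the LAST '>': '<aaacxb><end>' (13 chars)
Lazy '<.*?>' starts at first '<' and stops at the FIRST '>': '<aaacxb>' (8 chars)

8


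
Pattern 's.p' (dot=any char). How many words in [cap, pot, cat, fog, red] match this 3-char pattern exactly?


Pattern 's.p' means: starts with 's', any single char, ends with 'p'.
Checking each word (must be exactly 3 chars):
  'cap' (len=3): no
  'pot' (len=3): no
  'cat' (len=3): no
  'fog' (len=3): no
  'red' (len=3): no
Matching words: []
Total: 0

0


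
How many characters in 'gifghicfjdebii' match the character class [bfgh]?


Character class [bfgh] matches any of: {b, f, g, h}
Scanning string 'gifghicfjdebii' character by character:
  pos 0: 'g' -> MATCH
  pos 1: 'i' -> no
  pos 2: 'f' -> MATCH
  pos 3: 'g' -> MATCH
  pos 4: 'h' -> MATCH
  pos 5: 'i' -> no
  pos 6: 'c' -> no
  pos 7: 'f' -> MATCH
  pos 8: 'j' -> no
  pos 9: 'd' -> no
  pos 10: 'e' -> no
  pos 11: 'b' -> MATCH
  pos 12: 'i' -> no
  pos 13: 'i' -> no
Total matches: 6

6


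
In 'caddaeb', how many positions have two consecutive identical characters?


Looking for consecutive identical characters in 'caddaeb':
  pos 0-1: 'c' vs 'a' -> different
  pos 1-2: 'a' vs 'd' -> different
  pos 2-3: 'd' vs 'd' -> MATCH ('dd')
  pos 3-4: 'd' vs 'a' -> different
  pos 4-5: 'a' vs 'e' -> different
  pos 5-6: 'e' vs 'b' -> different
Consecutive identical pairs: ['dd']
Count: 1

1


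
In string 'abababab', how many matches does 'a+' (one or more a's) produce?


Pattern 'a+' matches one or more consecutive a's.
String: 'abababab'
Scanning for runs of a:
  Match 1: 'a' (length 1)
  Match 2: 'a' (length 1)
  Match 3: 'a' (length 1)
  Match 4: 'a' (length 1)
Total matches: 4

4


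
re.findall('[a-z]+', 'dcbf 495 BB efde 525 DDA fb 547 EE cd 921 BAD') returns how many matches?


Pattern '[a-z]+' finds one or more lowercase letters.
Text: 'dcbf 495 BB efde 525 DDA fb 547 EE cd 921 BAD'
Scanning for matches:
  Match 1: 'dcbf'
  Match 2: 'efde'
  Match 3: 'fb'
  Match 4: 'cd'
Total matches: 4

4


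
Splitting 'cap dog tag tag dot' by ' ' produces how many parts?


Splitting by ' ' breaks the string at each occurrence of the separator.
Text: 'cap dog tag tag dot'
Parts after split:
  Part 1: 'cap'
  Part 2: 'dog'
  Part 3: 'tag'
  Part 4: 'tag'
  Part 5: 'dot'
Total parts: 5

5


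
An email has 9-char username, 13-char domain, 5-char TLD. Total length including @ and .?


An email address has format: username@domain.tld
Username length: 9
'@' character: 1
Domain length: 13
'.' character: 1
TLD length: 5
Total = 9 + 1 + 13 + 1 + 5 = 29

29


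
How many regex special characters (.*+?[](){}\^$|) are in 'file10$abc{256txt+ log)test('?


Regex special characters are: . * + ? [ ] ( ) { } \ ^ $ |
Scanning 'file10$abc{256txt+ log)test(':
  pos 6: '$' -> SPECIAL
  pos 10: '{' -> SPECIAL
  pos 17: '+' -> SPECIAL
  pos 22: ')' -> SPECIAL
  pos 27: '(' -> SPECIAL
Special chars found: ['$', '{', '+', ')', '(']
Total: 5

5


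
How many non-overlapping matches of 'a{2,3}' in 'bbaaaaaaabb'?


Pattern 'a{2,3}' matches between 2 and 3 consecutive a's (greedy).
String: 'bbaaaaaaabb'
Finding runs of a's and applying greedy matching:
  Run at pos 2: 'aaaaaaa' (length 7)
Matches: ['aaa', 'aaa']
Count: 2

2


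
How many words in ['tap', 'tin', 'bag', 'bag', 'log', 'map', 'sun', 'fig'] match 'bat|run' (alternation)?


Alternation 'bat|run' matches either 'bat' or 'run'.
Checking each word:
  'tap' -> no
  'tin' -> no
  'bag' -> no
  'bag' -> no
  'log' -> no
  'map' -> no
  'sun' -> no
  'fig' -> no
Matches: []
Count: 0

0


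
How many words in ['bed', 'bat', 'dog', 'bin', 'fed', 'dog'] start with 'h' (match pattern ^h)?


Pattern ^h anchors to start of word. Check which words begin with 'h':
  'bed' -> no
  'bat' -> no
  'dog' -> no
  'bin' -> no
  'fed' -> no
  'dog' -> no
Matching words: []
Count: 0

0


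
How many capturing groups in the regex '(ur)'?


To count capturing groups, count each '(' that starts a group.
Pattern: '(ur)'
Walking through the pattern:
  Position 0: '(' -> group #1
Total capturing groups: 1

1


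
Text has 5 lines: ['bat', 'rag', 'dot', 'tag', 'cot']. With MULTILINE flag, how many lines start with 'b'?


With MULTILINE flag, ^ matches the start of each line.
Lines: ['bat', 'rag', 'dot', 'tag', 'cot']
Checking which lines start with 'b':
  Line 1: 'bat' -> MATCH
  Line 2: 'rag' -> no
  Line 3: 'dot' -> no
  Line 4: 'tag' -> no
  Line 5: 'cot' -> no
Matching lines: ['bat']
Count: 1

1


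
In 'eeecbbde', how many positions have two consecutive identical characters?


Looking for consecutive identical characters in 'eeecbbde':
  pos 0-1: 'e' vs 'e' -> MATCH ('ee')
  pos 1-2: 'e' vs 'e' -> MATCH ('ee')
  pos 2-3: 'e' vs 'c' -> different
  pos 3-4: 'c' vs 'b' -> different
  pos 4-5: 'b' vs 'b' -> MATCH ('bb')
  pos 5-6: 'b' vs 'd' -> different
  pos 6-7: 'd' vs 'e' -> different
Consecutive identical pairs: ['ee', 'ee', 'bb']
Count: 3

3


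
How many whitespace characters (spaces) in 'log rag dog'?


\s matches whitespace characters (spaces, tabs, etc.).
Text: 'log rag dog'
This text has 3 words separated by spaces.
Number of spaces = number of words - 1 = 3 - 1 = 2

2


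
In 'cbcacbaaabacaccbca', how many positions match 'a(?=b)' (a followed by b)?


Lookahead 'a(?=b)' matches 'a' only when followed by 'b'.
String: 'cbcacbaaabacaccbca'
Checking each position where char is 'a':
  pos 3: 'a' -> no (next='c')
  pos 6: 'a' -> no (next='a')
  pos 7: 'a' -> no (next='a')
  pos 8: 'a' -> MATCH (next='b')
  pos 10: 'a' -> no (next='c')
  pos 12: 'a' -> no (next='c')
Matching positions: [8]
Count: 1

1


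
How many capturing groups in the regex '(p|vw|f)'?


To count capturing groups, count each '(' that starts a group.
Pattern: '(p|vw|f)'
Walking through the pattern:
  Position 0: '(' -> group #1
Total capturing groups: 1

1


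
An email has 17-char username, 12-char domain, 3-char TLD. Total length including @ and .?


An email address has format: username@domain.tld
Username length: 17
'@' character: 1
Domain length: 12
'.' character: 1
TLD length: 3
Total = 17 + 1 + 12 + 1 + 3 = 34

34


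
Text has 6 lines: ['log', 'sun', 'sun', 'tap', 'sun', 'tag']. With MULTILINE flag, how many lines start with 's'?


With MULTILINE flag, ^ matches the start of each line.
Lines: ['log', 'sun', 'sun', 'tap', 'sun', 'tag']
Checking which lines start with 's':
  Line 1: 'log' -> no
  Line 2: 'sun' -> MATCH
  Line 3: 'sun' -> MATCH
  Line 4: 'tap' -> no
  Line 5: 'sun' -> MATCH
  Line 6: 'tag' -> no
Matching lines: ['sun', 'sun', 'sun']
Count: 3

3


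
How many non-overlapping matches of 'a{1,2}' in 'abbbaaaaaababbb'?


Pattern 'a{1,2}' matches between 1 and 2 consecutive a's (greedy).
String: 'abbbaaaaaababbb'
Finding runs of a's and applying greedy matching:
  Run at pos 0: 'a' (length 1)
  Run at pos 4: 'aaaaaa' (length 6)
  Run at pos 11: 'a' (length 1)
Matches: ['a', 'aa', 'aa', 'aa', 'a']
Count: 5

5
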